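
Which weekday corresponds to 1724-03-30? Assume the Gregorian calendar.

Doomsday rule: the anchor day for the 1700s is Sunday. For year 24: 24÷12 = 2 r 0, and 0÷4 = 0, so 2+0+0 = 2.
Sunday + 2 ≡ Tuesday — that's 1724's doomsday.
In March the doomsday date is Mar 14.
Mar 30 is 16 days after Mar 14; 16 mod 7 = 2, so Tuesday + 2 = Thursday.

Thursday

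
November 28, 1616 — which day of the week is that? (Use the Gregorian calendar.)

Doomsday rule: the anchor day for the 1600s is Tuesday. For year 16: 16÷12 = 1 r 4, and 4÷4 = 1, so 1+4+1 = 6.
Tuesday + 6 ≡ Monday — that's 1616's doomsday.
In November the doomsday date is Nov 7.
Nov 28 is 21 days after Nov 7; 21 mod 7 = 0, so Monday + 0 = Monday.

Monday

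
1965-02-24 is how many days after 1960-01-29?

1853

Jan 29, 1960 → Jan 29, 1961: 366 days (Feb 29, 1960 is in that span).
Jan 29, 1961 → Jan 29, 1962: 365 days.
Jan 29, 1962 → Jan 29, 1963: 365 days.
Jan 29, 1963 → Jan 29, 1964: 365 days.
Jan 29, 1964 → Feb 29, 1964: 31 days (January has 31).
Feb 29, 1964 → Mar 29, 1964: 29 days (February has 29).
Mar 29, 1964 → Apr 29, 1964: 31 days (March has 31).
Apr 29, 1964 → May 29, 1964: 30 days (April has 30).
May 29, 1964 → Jun 29, 1964: 31 days (May has 31).
Jun 29, 1964 → Jul 29, 1964: 30 days (June has 30).
Jul 29, 1964 → Aug 29, 1964: 31 days (July has 31).
Aug 29, 1964 → Sep 29, 1964: 31 days (August has 31).
Sep 29, 1964 → Oct 29, 1964: 30 days (September has 30).
Oct 29, 1964 → Nov 29, 1964: 31 days (October has 31).
Nov 29, 1964 → Dec 29, 1964: 30 days (November has 30).
Dec 29, 1964 → Jan 29, 1965: 31 days (December has 31).
Jan 29, 1965 → Feb 24, 1965: 26 days.
Total: 1853 days.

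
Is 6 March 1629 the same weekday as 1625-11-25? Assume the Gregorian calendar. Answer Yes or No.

From Nov 25, 1625 to Mar 6, 1629 is 1197 days.
1197 mod 7 = 0, so they are the same weekday.
(Nov 25, 1625 is a Tuesday; Mar 6, 1629 is a Tuesday.)

Yes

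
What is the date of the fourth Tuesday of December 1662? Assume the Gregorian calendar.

December 26, 1662

December 1, 1662 is a Friday.
The first Tuesday is therefore December 5 (4 days later).
The fourth Tuesday is 5 + 3×7 = December 26.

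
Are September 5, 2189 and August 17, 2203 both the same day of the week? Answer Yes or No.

No

From Sep 5, 2189 to Aug 17, 2203 is 5093 days.
5093 mod 7 = 4, so they are different weekdays.
(Sep 5, 2189 is a Saturday; Aug 17, 2203 is a Wednesday.)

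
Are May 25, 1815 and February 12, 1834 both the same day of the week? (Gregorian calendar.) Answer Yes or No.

No

From May 25, 1815 to Feb 12, 1834 is 6838 days.
6838 mod 7 = 6, so they are different weekdays.
(May 25, 1815 is a Thursday; Feb 12, 1834 is a Wednesday.)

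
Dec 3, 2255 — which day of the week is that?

Doomsday rule: the anchor day for the 2200s is Friday. For year 55: 55÷12 = 4 r 7, and 7÷4 = 1, so 4+7+1 = 12.
Friday + 12 ≡ Wednesday — that's 2255's doomsday.
In December the doomsday date is Dec 12.
Dec 3 is 9 days before Dec 12; 9 mod 7 = 2, so Wednesday − 2 = Monday.

Monday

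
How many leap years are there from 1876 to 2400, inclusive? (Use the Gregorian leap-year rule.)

Multiples of 4 in [1876,2400]: 132.
Of those, multiples of 100: 6 (not leap unless ÷400).
Multiples of 400: 2.
Leap years = 132 − 6 + 2 = 128.

128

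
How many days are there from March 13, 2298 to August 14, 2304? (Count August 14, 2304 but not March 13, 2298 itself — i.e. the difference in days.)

2345

Mar 13, 2298 → Mar 13, 2299: 365 days.
Mar 13, 2299 → Mar 13, 2300: 365 days.
Mar 13, 2300 → Mar 13, 2301: 365 days.
Mar 13, 2301 → Mar 13, 2302: 365 days.
Mar 13, 2302 → Mar 13, 2303: 365 days.
Mar 13, 2303 → Mar 13, 2304: 366 days (Feb 29, 2304 is in that span).
Mar 13, 2304 → Apr 13, 2304: 31 days (March has 31).
Apr 13, 2304 → May 13, 2304: 30 days (April has 30).
May 13, 2304 → Jun 13, 2304: 31 days (May has 31).
Jun 13, 2304 → Jul 13, 2304: 30 days (June has 30).
Jul 13, 2304 → Aug 13, 2304: 31 days (July has 31).
Aug 13, 2304 → Aug 14, 2304: 1 days.
Total: 2345 days.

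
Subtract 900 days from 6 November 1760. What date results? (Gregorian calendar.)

−366 (one year; includes Feb 29, 1760) → Nov 6, 1759 (534 left).
−365 (one year) → Nov 6, 1758 (169 left).
−6 → Oct 31, 1758 (end of Oct, 31 days; 163 left).
−31 → Sep 30, 1758 (end of Sep, 30 days; 132 left).
−30 → Aug 31, 1758 (end of Aug, 31 days; 102 left).
−31 → Jul 31, 1758 (end of Jul, 31 days; 71 left).
−31 → Jun 30, 1758 (end of Jun, 30 days; 40 left).
−30 → May 31, 1758 (end of May, 31 days; 10 left).
−10 → May 21, 1758.

May 21, 1758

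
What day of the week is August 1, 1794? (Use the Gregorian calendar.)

Doomsday rule: the anchor day for the 1700s is Sunday. For year 94: 94÷12 = 7 r 10, and 10÷4 = 2, so 7+10+2 = 19.
Sunday + 19 ≡ Friday — that's 1794's doomsday.
In August the doomsday date is Aug 8.
Aug 1 is 7 days before Aug 8; 7 mod 7 = 0, so Friday − 0 = Friday.

Friday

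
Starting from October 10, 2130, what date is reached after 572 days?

+365 (one year) → Oct 10, 2131 (207 left).
Oct has 31 days: +22 → Nov 1, 2131 (185 left).
Nov has 30 days: +30 → Dec 1, 2131 (155 left).
Dec has 31 days: +31 → Jan 1, 2132 (124 left).
Jan has 31 days: +31 → Feb 1, 2132 (93 left).
Feb has 29 days: +29 → Mar 1, 2132 (64 left).
Mar has 31 days: +31 → Apr 1, 2132 (33 left).
Apr has 30 days: +30 → May 1, 2132 (3 left).
+3 → May 4, 2132.

May 4, 2132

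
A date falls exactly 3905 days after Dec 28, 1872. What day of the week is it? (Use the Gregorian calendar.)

First find the weekday of Dec 28, 1872. Doomsday rule: the anchor day for the 1800s is Friday. For year 72: 72÷12 = 6 r 0, and 0÷4 = 0, so 6+0+0 = 6.
Friday + 6 ≡ Thursday — that's 1872's doomsday.
In December the doomsday date is Dec 12.
Dec 28 is 16 days after Dec 12; 16 mod 7 = 2, so Thursday + 2 = Saturday.
3905 mod 7 = 6, so 3905 days after a Saturday is Saturday + 6 = Friday.

Friday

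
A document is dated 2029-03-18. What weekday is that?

Sunday

Doomsday rule: the anchor day for the 2000s is Tuesday. For year 29: 29÷12 = 2 r 5, and 5÷4 = 1, so 2+5+1 = 8.
Tuesday + 8 ≡ Wednesday — that's 2029's doomsday.
In March the doomsday date is Mar 14.
Mar 18 is 4 days after Mar 14; 4 mod 7 = 4, so Wednesday + 4 = Sunday.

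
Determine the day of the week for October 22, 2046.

January 1, 2046 is a Monday.
Jan 1, 2046 → Feb 1, 2046: 31 days (January has 31).
Feb 1, 2046 → Mar 1, 2046: 28 days (February has 28).
Mar 1, 2046 → Apr 1, 2046: 31 days (March has 31).
Apr 1, 2046 → May 1, 2046: 30 days (April has 30).
May 1, 2046 → Jun 1, 2046: 31 days (May has 31).
Jun 1, 2046 → Jul 1, 2046: 30 days (June has 30).
Jul 1, 2046 → Aug 1, 2046: 31 days (July has 31).
Aug 1, 2046 → Sep 1, 2046: 31 days (August has 31).
Sep 1, 2046 → Oct 1, 2046: 30 days (September has 30).
Oct 1, 2046 → Oct 22, 2046: 21 days.
Total: 294 days.
294 mod 7 = 0, so Monday + 0 = Monday.

Monday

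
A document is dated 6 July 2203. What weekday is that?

Wednesday

Doomsday rule: the anchor day for the 2200s is Friday. For year 03: 3÷12 = 0 r 3, and 3÷4 = 0, so 0+3+0 = 3.
Friday + 3 ≡ Monday — that's 2203's doomsday.
In July the doomsday date is Jul 11.
Jul 6 is 5 days before Jul 11; 5 mod 7 = 5, so Monday − 5 = Wednesday.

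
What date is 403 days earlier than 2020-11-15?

October 9, 2019

−366 (one year; includes Feb 29, 2020) → Nov 15, 2019 (37 left).
−15 → Oct 31, 2019 (end of Oct, 31 days; 22 left).
−22 → Oct 9, 2019.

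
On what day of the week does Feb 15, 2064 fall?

Doomsday rule: the anchor day for the 2000s is Tuesday. For year 64: 64÷12 = 5 r 4, and 4÷4 = 1, so 5+4+1 = 10.
Tuesday + 10 ≡ Friday — that's 2064's doomsday.
In February the doomsday date is Feb 29 (2064 is a leap year (divisible by 4)).
Feb 15 is 14 days before Feb 29; 14 mod 7 = 0, so Friday − 0 = Friday.

Friday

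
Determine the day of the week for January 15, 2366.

Doomsday rule: the anchor day for the 2300s is Wednesday. For year 66: 66÷12 = 5 r 6, and 6÷4 = 1, so 5+6+1 = 12.
Wednesday + 12 ≡ Monday — that's 2366's doomsday.
In January the doomsday date is Jan 3 (2366 is not a leap year).
Jan 15 is 12 days after Jan 3; 12 mod 7 = 5, so Monday + 5 = Saturday.

Saturday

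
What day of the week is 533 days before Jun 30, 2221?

Friday

Jun 30, 2221 is a Saturday.
533 mod 7 = 1, so 533 days before a Saturday is Saturday − 1 = Friday.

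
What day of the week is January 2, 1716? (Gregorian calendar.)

Doomsday rule: the anchor day for the 1700s is Sunday. For year 16: 16÷12 = 1 r 4, and 4÷4 = 1, so 1+4+1 = 6.
Sunday + 6 ≡ Saturday — that's 1716's doomsday.
In January the doomsday date is Jan 4 (1716 is a leap year (divisible by 4)).
Jan 2 is 2 days before Jan 4; 2 mod 7 = 2, so Saturday − 2 = Thursday.

Thursday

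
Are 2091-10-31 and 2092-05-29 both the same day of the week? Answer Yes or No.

No

From Oct 31, 2091 to May 29, 2092 is 211 days.
211 mod 7 = 1, so they are different weekdays.
(Oct 31, 2091 is a Wednesday; May 29, 2092 is a Thursday.)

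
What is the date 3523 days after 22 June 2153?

+365 (one year) → Jun 22, 2154 (3158 left).
+365 (one year) → Jun 22, 2155 (2793 left).
+366 (one year; includes Feb 29, 2156) → Jun 22, 2156 (2427 left).
+365 (one year) → Jun 22, 2157 (2062 left).
+365 (one year) → Jun 22, 2158 (1697 left).
+365 (one year) → Jun 22, 2159 (1332 left).
+366 (one year; includes Feb 29, 2160) → Jun 22, 2160 (966 left).
+365 (one year) → Jun 22, 2161 (601 left).
+365 (one year) → Jun 22, 2162 (236 left).
Jun has 30 days: +9 → Jul 1, 2162 (227 left).
Jul has 31 days: +31 → Aug 1, 2162 (196 left).
Aug has 31 days: +31 → Sep 1, 2162 (165 left).
Sep has 30 days: +30 → Oct 1, 2162 (135 left).
Oct has 31 days: +31 → Nov 1, 2162 (104 left).
Nov has 30 days: +30 → Dec 1, 2162 (74 left).
Dec has 31 days: +31 → Jan 1, 2163 (43 left).
Jan has 31 days: +31 → Feb 1, 2163 (12 left).
+12 → Feb 13, 2163.

February 13, 2163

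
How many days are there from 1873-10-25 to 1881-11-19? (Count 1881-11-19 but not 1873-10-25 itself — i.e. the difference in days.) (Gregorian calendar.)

2947

Oct 25, 1873 → Oct 25, 1874: 365 days.
Oct 25, 1874 → Oct 25, 1875: 365 days.
Oct 25, 1875 → Oct 25, 1876: 366 days (Feb 29, 1876 is in that span).
Oct 25, 1876 → Oct 25, 1877: 365 days.
Oct 25, 1877 → Oct 25, 1878: 365 days.
Oct 25, 1878 → Oct 25, 1879: 365 days.
Oct 25, 1879 → Oct 25, 1880: 366 days (Feb 29, 1880 is in that span).
Oct 25, 1880 → Nov 25, 1880: 31 days (October has 31).
Nov 25, 1880 → Dec 25, 1880: 30 days (November has 30).
Dec 25, 1880 → Jan 25, 1881: 31 days (December has 31).
Jan 25, 1881 → Feb 25, 1881: 31 days (January has 31).
Feb 25, 1881 → Mar 25, 1881: 28 days (February has 28).
Mar 25, 1881 → Apr 25, 1881: 31 days (March has 31).
Apr 25, 1881 → May 25, 1881: 30 days (April has 30).
May 25, 1881 → Jun 25, 1881: 31 days (May has 31).
Jun 25, 1881 → Jul 25, 1881: 30 days (June has 30).
Jul 25, 1881 → Aug 25, 1881: 31 days (July has 31).
Aug 25, 1881 → Sep 25, 1881: 31 days (August has 31).
Sep 25, 1881 → Oct 25, 1881: 30 days (September has 30).
Oct 25, 1881 → Nov 19, 1881: 25 days.
Total: 2947 days.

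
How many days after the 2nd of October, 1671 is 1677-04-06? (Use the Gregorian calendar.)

2013

Oct 2, 1671 → Oct 2, 1672: 366 days (Feb 29, 1672 is in that span).
Oct 2, 1672 → Oct 2, 1673: 365 days.
Oct 2, 1673 → Oct 2, 1674: 365 days.
Oct 2, 1674 → Oct 2, 1675: 365 days.
Oct 2, 1675 → Oct 2, 1676: 366 days (Feb 29, 1676 is in that span).
Oct 2, 1676 → Nov 2, 1676: 31 days (October has 31).
Nov 2, 1676 → Dec 2, 1676: 30 days (November has 30).
Dec 2, 1676 → Jan 2, 1677: 31 days (December has 31).
Jan 2, 1677 → Feb 2, 1677: 31 days (January has 31).
Feb 2, 1677 → Mar 2, 1677: 28 days (February has 28).
Mar 2, 1677 → Apr 2, 1677: 31 days (March has 31).
Apr 2, 1677 → Apr 6, 1677: 4 days.
Total: 2013 days.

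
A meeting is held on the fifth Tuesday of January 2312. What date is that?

January 1, 2312 is a Monday.
The first Tuesday is therefore January 2 (1 days later).
The fifth Tuesday is 2 + 4×7 = January 30.

January 30, 2312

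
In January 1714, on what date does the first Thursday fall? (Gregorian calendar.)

January 4, 1714

January 1, 1714 is a Monday.
The first Thursday is therefore January 4 (3 days later).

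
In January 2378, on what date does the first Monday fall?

January 1, 2378 is a Sunday.
The first Monday is therefore January 2 (1 days later).

January 2, 2378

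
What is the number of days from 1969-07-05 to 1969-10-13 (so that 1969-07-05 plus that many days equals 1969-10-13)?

100

Jul 5, 1969 → Aug 5, 1969: 31 days (July has 31).
Aug 5, 1969 → Sep 5, 1969: 31 days (August has 31).
Sep 5, 1969 → Oct 5, 1969: 30 days (September has 30).
Oct 5, 1969 → Oct 13, 1969: 8 days.
Total: 100 days.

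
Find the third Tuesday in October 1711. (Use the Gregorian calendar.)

October 20, 1711

October 1, 1711 is a Thursday.
The first Tuesday is therefore October 6 (5 days later).
The third Tuesday is 6 + 2×7 = October 20.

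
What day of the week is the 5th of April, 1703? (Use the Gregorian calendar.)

Doomsday rule: the anchor day for the 1700s is Sunday. For year 03: 3÷12 = 0 r 3, and 3÷4 = 0, so 0+3+0 = 3.
Sunday + 3 ≡ Wednesday — that's 1703's doomsday.
In April the doomsday date is Apr 4.
Apr 5 is 1 day after Apr 4; 1 mod 7 = 1, so Wednesday + 1 = Thursday.

Thursday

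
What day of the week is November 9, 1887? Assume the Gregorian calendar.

Wednesday

Doomsday rule: the anchor day for the 1800s is Friday. For year 87: 87÷12 = 7 r 3, and 3÷4 = 0, so 7+3+0 = 10.
Friday + 10 ≡ Monday — that's 1887's doomsday.
In November the doomsday date is Nov 7.
Nov 9 is 2 days after Nov 7; 2 mod 7 = 2, so Monday + 2 = Wednesday.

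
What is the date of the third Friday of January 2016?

January 15, 2016

January 1, 2016 is a Friday.
The first Friday is therefore January 1 (same day).
The third Friday is 1 + 2×7 = January 15.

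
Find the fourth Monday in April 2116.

April 27, 2116

April 1, 2116 is a Wednesday.
The first Monday is therefore April 6 (5 days later).
The fourth Monday is 6 + 3×7 = April 27.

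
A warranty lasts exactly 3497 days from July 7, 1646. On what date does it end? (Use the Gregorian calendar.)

February 2, 1656

+365 (one year) → Jul 7, 1647 (3132 left).
+366 (one year; includes Feb 29, 1648) → Jul 7, 1648 (2766 left).
+365 (one year) → Jul 7, 1649 (2401 left).
+365 (one year) → Jul 7, 1650 (2036 left).
+365 (one year) → Jul 7, 1651 (1671 left).
+366 (one year; includes Feb 29, 1652) → Jul 7, 1652 (1305 left).
+365 (one year) → Jul 7, 1653 (940 left).
+365 (one year) → Jul 7, 1654 (575 left).
+365 (one year) → Jul 7, 1655 (210 left).
Jul has 31 days: +25 → Aug 1, 1655 (185 left).
Aug has 31 days: +31 → Sep 1, 1655 (154 left).
Sep has 30 days: +30 → Oct 1, 1655 (124 left).
Oct has 31 days: +31 → Nov 1, 1655 (93 left).
Nov has 30 days: +30 → Dec 1, 1655 (63 left).
Dec has 31 days: +31 → Jan 1, 1656 (32 left).
Jan has 31 days: +31 → Feb 1, 1656 (1 left).
+1 → Feb 2, 1656.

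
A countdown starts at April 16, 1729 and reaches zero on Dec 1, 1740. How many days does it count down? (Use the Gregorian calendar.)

4247

Apr 16, 1729 → Apr 16, 1730: 365 days.
Apr 16, 1730 → Apr 16, 1731: 365 days.
Apr 16, 1731 → Apr 16, 1732: 366 days (Feb 29, 1732 is in that span).
Apr 16, 1732 → Apr 16, 1733: 365 days.
Apr 16, 1733 → Apr 16, 1734: 365 days.
Apr 16, 1734 → Apr 16, 1735: 365 days.
Apr 16, 1735 → Apr 16, 1736: 366 days (Feb 29, 1736 is in that span).
Apr 16, 1736 → Apr 16, 1737: 365 days.
Apr 16, 1737 → Apr 16, 1738: 365 days.
Apr 16, 1738 → Apr 16, 1739: 365 days.
Apr 16, 1739 → Apr 16, 1740: 366 days (Feb 29, 1740 is in that span).
Apr 16, 1740 → May 16, 1740: 30 days (April has 30).
May 16, 1740 → Jun 16, 1740: 31 days (May has 31).
Jun 16, 1740 → Jul 16, 1740: 30 days (June has 30).
Jul 16, 1740 → Aug 16, 1740: 31 days (July has 31).
Aug 16, 1740 → Sep 16, 1740: 31 days (August has 31).
Sep 16, 1740 → Oct 16, 1740: 30 days (September has 30).
Oct 16, 1740 → Nov 16, 1740: 31 days (October has 31).
Nov 16, 1740 → Dec 1, 1740: 15 days.
Total: 4247 days.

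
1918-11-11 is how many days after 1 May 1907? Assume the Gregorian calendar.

May 1, 1907 → May 1, 1908: 366 days (Feb 29, 1908 is in that span).
May 1, 1908 → May 1, 1909: 365 days.
May 1, 1909 → May 1, 1910: 365 days.
May 1, 1910 → May 1, 1911: 365 days.
May 1, 1911 → May 1, 1912: 366 days (Feb 29, 1912 is in that span).
May 1, 1912 → May 1, 1913: 365 days.
May 1, 1913 → May 1, 1914: 365 days.
May 1, 1914 → May 1, 1915: 365 days.
May 1, 1915 → May 1, 1916: 366 days (Feb 29, 1916 is in that span).
May 1, 1916 → May 1, 1917: 365 days.
May 1, 1917 → May 1, 1918: 365 days.
May 1, 1918 → Jun 1, 1918: 31 days (May has 31).
Jun 1, 1918 → Jul 1, 1918: 30 days (June has 30).
Jul 1, 1918 → Aug 1, 1918: 31 days (July has 31).
Aug 1, 1918 → Sep 1, 1918: 31 days (August has 31).
Sep 1, 1918 → Oct 1, 1918: 30 days (September has 30).
Oct 1, 1918 → Nov 1, 1918: 31 days (October has 31).
Nov 1, 1918 → Nov 11, 1918: 10 days.
Total: 4212 days.

4212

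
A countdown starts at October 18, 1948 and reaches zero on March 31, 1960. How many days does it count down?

4182

Oct 18, 1948 → Oct 18, 1949: 365 days.
Oct 18, 1949 → Oct 18, 1950: 365 days.
Oct 18, 1950 → Oct 18, 1951: 365 days.
Oct 18, 1951 → Oct 18, 1952: 366 days (Feb 29, 1952 is in that span).
Oct 18, 1952 → Oct 18, 1953: 365 days.
Oct 18, 1953 → Oct 18, 1954: 365 days.
Oct 18, 1954 → Oct 18, 1955: 365 days.
Oct 18, 1955 → Oct 18, 1956: 366 days (Feb 29, 1956 is in that span).
Oct 18, 1956 → Oct 18, 1957: 365 days.
Oct 18, 1957 → Oct 18, 1958: 365 days.
Oct 18, 1958 → Oct 18, 1959: 365 days.
Oct 18, 1959 → Nov 18, 1959: 31 days (October has 31).
Nov 18, 1959 → Dec 18, 1959: 30 days (November has 30).
Dec 18, 1959 → Jan 18, 1960: 31 days (December has 31).
Jan 18, 1960 → Feb 18, 1960: 31 days (January has 31).
Feb 18, 1960 → Mar 18, 1960: 29 days (February has 29).
Mar 18, 1960 → Mar 31, 1960: 13 days.
Total: 4182 days.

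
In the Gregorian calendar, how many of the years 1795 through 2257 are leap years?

Multiples of 4 in [1795,2257]: 116.
Of those, multiples of 100: 5 (not leap unless ÷400).
Multiples of 400: 1.
Leap years = 116 − 5 + 1 = 112.

112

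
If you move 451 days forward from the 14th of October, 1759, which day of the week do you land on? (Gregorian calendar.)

Wednesday

First find the weekday of Oct 14, 1759. Doomsday rule: the anchor day for the 1700s is Sunday. For year 59: 59÷12 = 4 r 11, and 11÷4 = 2, so 4+11+2 = 17.
Sunday + 17 ≡ Wednesday — that's 1759's doomsday.
In October the doomsday date is Oct 10.
Oct 14 is 4 days after Oct 10; 4 mod 7 = 4, so Wednesday + 4 = Sunday.
451 mod 7 = 3, so 451 days after a Sunday is Sunday + 3 = Wednesday.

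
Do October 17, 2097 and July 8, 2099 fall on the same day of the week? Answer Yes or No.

From Oct 17, 2097 to Jul 8, 2099 is 629 days.
629 mod 7 = 6, so they are different weekdays.
(Oct 17, 2097 is a Thursday; Jul 8, 2099 is a Wednesday.)

No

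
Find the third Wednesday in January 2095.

January 1, 2095 is a Saturday.
The first Wednesday is therefore January 5 (4 days later).
The third Wednesday is 5 + 2×7 = January 19.

January 19, 2095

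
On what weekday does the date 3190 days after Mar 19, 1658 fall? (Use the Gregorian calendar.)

Mar 19, 1658 is a Tuesday.
3190 mod 7 = 5, so 3190 days after a Tuesday is Tuesday + 5 = Sunday.

Sunday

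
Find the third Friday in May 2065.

May 15, 2065

May 1, 2065 is a Friday.
The first Friday is therefore May 1 (same day).
The third Friday is 1 + 2×7 = May 15.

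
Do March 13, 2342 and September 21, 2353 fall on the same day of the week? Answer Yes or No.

No

From Mar 13, 2342 to Sep 21, 2353 is 4210 days.
4210 mod 7 = 3, so they are different weekdays.
(Mar 13, 2342 is a Friday; Sep 21, 2353 is a Monday.)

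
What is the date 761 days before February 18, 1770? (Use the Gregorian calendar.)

−365 (one year) → Feb 18, 1769 (396 left).
−18 → Jan 31, 1769 (end of Jan, 31 days; 378 left).
−31 → Dec 31, 1768 (end of Dec, 31 days; 347 left).
−31 → Nov 30, 1768 (end of Nov, 30 days; 316 left).
−30 → Oct 31, 1768 (end of Oct, 31 days; 286 left).
−31 → Sep 30, 1768 (end of Sep, 30 days; 255 left).
−30 → Aug 31, 1768 (end of Aug, 31 days; 225 left).
−31 → Jul 31, 1768 (end of Jul, 31 days; 194 left).
−31 → Jun 30, 1768 (end of Jun, 30 days; 163 left).
−30 → May 31, 1768 (end of May, 31 days; 133 left).
−31 → Apr 30, 1768 (end of Apr, 30 days; 102 left).
−30 → Mar 31, 1768 (end of Mar, 31 days; 72 left).
−31 → Feb 29, 1768 (end of Feb, 29 days; 41 left).
−29 → Jan 31, 1768 (end of Jan, 31 days; 12 left).
−12 → Jan 19, 1768.

January 19, 1768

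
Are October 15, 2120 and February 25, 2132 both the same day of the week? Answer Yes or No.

From Oct 15, 2120 to Feb 25, 2132 is 4150 days.
4150 mod 7 = 6, so they are different weekdays.
(Oct 15, 2120 is a Tuesday; Feb 25, 2132 is a Monday.)

No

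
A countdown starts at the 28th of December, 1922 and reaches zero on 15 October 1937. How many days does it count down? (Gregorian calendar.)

Dec 28, 1922 → Dec 28, 1923: 365 days.
Dec 28, 1923 → Dec 28, 1924: 366 days (Feb 29, 1924 is in that span).
Dec 28, 1924 → Dec 28, 1925: 365 days.
Dec 28, 1925 → Dec 28, 1926: 365 days.
Dec 28, 1926 → Dec 28, 1927: 365 days.
Dec 28, 1927 → Dec 28, 1928: 366 days (Feb 29, 1928 is in that span).
Dec 28, 1928 → Dec 28, 1929: 365 days.
Dec 28, 1929 → Dec 28, 1930: 365 days.
Dec 28, 1930 → Dec 28, 1931: 365 days.
Dec 28, 1931 → Dec 28, 1932: 366 days (Feb 29, 1932 is in that span).
Dec 28, 1932 → Dec 28, 1933: 365 days.
Dec 28, 1933 → Dec 28, 1934: 365 days.
Dec 28, 1934 → Dec 28, 1935: 365 days.
Dec 28, 1935 → Dec 28, 1936: 366 days (Feb 29, 1936 is in that span).
Dec 28, 1936 → Jan 28, 1937: 31 days (December has 31).
Jan 28, 1937 → Feb 28, 1937: 31 days (January has 31).
Feb 28, 1937 → Mar 28, 1937: 28 days (February has 28).
Mar 28, 1937 → Apr 28, 1937: 31 days (March has 31).
Apr 28, 1937 → May 28, 1937: 30 days (April has 30).
May 28, 1937 → Jun 28, 1937: 31 days (May has 31).
Jun 28, 1937 → Jul 28, 1937: 30 days (June has 30).
Jul 28, 1937 → Aug 28, 1937: 31 days (July has 31).
Aug 28, 1937 → Sep 28, 1937: 31 days (August has 31).
Sep 28, 1937 → Oct 15, 1937: 17 days.
Total: 5405 days.

5405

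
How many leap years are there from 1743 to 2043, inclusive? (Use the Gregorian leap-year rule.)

Multiples of 4 in [1743,2043]: 75.
Of those, multiples of 100: 3 (not leap unless ÷400).
Multiples of 400: 1.
Leap years = 75 − 3 + 1 = 73.

73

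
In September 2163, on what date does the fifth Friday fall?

September 1, 2163 is a Thursday.
The first Friday is therefore September 2 (1 days later).
The fifth Friday is 2 + 4×7 = September 30.

September 30, 2163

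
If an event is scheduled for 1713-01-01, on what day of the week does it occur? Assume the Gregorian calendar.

Doomsday rule: the anchor day for the 1700s is Sunday. For year 13: 13÷12 = 1 r 1, and 1÷4 = 0, so 1+1+0 = 2.
Sunday + 2 ≡ Tuesday — that's 1713's doomsday.
In January the doomsday date is Jan 3 (1713 is not a leap year).
Jan 1 is 2 days before Jan 3; 2 mod 7 = 2, so Tuesday − 2 = Sunday.

Sunday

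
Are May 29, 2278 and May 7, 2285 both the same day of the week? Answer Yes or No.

From May 29, 2278 to May 7, 2285 is 2535 days.
2535 mod 7 = 1, so they are different weekdays.
(May 29, 2278 is a Wednesday; May 7, 2285 is a Thursday.)

No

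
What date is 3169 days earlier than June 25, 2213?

−365 (one year) → Jun 25, 2212 (2804 left).
−366 (one year; includes Feb 29, 2212) → Jun 25, 2211 (2438 left).
−365 (one year) → Jun 25, 2210 (2073 left).
−365 (one year) → Jun 25, 2209 (1708 left).
−365 (one year) → Jun 25, 2208 (1343 left).
−366 (one year; includes Feb 29, 2208) → Jun 25, 2207 (977 left).
−365 (one year) → Jun 25, 2206 (612 left).
−365 (one year) → Jun 25, 2205 (247 left).
−25 → May 31, 2205 (end of May, 31 days; 222 left).
−31 → Apr 30, 2205 (end of Apr, 30 days; 191 left).
−30 → Mar 31, 2205 (end of Mar, 31 days; 161 left).
−31 → Feb 28, 2205 (end of Feb, 28 days; 130 left).
−28 → Jan 31, 2205 (end of Jan, 31 days; 102 left).
−31 → Dec 31, 2204 (end of Dec, 31 days; 71 left).
−31 → Nov 30, 2204 (end of Nov, 30 days; 40 left).
−30 → Oct 31, 2204 (end of Oct, 31 days; 10 left).
−10 → Oct 21, 2204.

October 21, 2204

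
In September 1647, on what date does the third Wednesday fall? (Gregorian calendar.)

September 18, 1647

September 1, 1647 is a Sunday.
The first Wednesday is therefore September 4 (3 days later).
The third Wednesday is 4 + 2×7 = September 18.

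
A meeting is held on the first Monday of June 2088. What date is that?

June 1, 2088 is a Tuesday.
The first Monday is therefore June 7 (6 days later).

June 7, 2088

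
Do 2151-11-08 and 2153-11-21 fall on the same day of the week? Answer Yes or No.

From Nov 8, 2151 to Nov 21, 2153 is 744 days.
744 mod 7 = 2, so they are different weekdays.
(Nov 8, 2151 is a Monday; Nov 21, 2153 is a Wednesday.)

No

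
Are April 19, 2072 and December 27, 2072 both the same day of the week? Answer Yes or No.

Yes

From Apr 19, 2072 to Dec 27, 2072 is 252 days.
252 mod 7 = 0, so they are the same weekday.
(Apr 19, 2072 is a Tuesday; Dec 27, 2072 is a Tuesday.)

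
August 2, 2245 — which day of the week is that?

Doomsday rule: the anchor day for the 2200s is Friday. For year 45: 45÷12 = 3 r 9, and 9÷4 = 2, so 3+9+2 = 14.
Friday + 14 ≡ Friday — that's 2245's doomsday.
In August the doomsday date is Aug 8.
Aug 2 is 6 days before Aug 8; 6 mod 7 = 6, so Friday − 6 = Saturday.

Saturday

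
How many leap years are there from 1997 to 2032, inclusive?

Multiples of 4 in [1997,2032]: 9.
Of those, multiples of 100: 1 (not leap unless ÷400).
Multiples of 400: 1.
Leap years = 9 − 1 + 1 = 9.

9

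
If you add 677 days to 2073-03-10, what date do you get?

January 16, 2075

+365 (one year) → Mar 10, 2074 (312 left).
Mar has 31 days: +22 → Apr 1, 2074 (290 left).
Apr has 30 days: +30 → May 1, 2074 (260 left).
May has 31 days: +31 → Jun 1, 2074 (229 left).
Jun has 30 days: +30 → Jul 1, 2074 (199 left).
Jul has 31 days: +31 → Aug 1, 2074 (168 left).
Aug has 31 days: +31 → Sep 1, 2074 (137 left).
Sep has 30 days: +30 → Oct 1, 2074 (107 left).
Oct has 31 days: +31 → Nov 1, 2074 (76 left).
Nov has 30 days: +30 → Dec 1, 2074 (46 left).
Dec has 31 days: +31 → Jan 1, 2075 (15 left).
+15 → Jan 16, 2075.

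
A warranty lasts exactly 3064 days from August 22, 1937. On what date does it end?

+365 (one year) → Aug 22, 1938 (2699 left).
+365 (one year) → Aug 22, 1939 (2334 left).
+366 (one year; includes Feb 29, 1940) → Aug 22, 1940 (1968 left).
+365 (one year) → Aug 22, 1941 (1603 left).
+365 (one year) → Aug 22, 1942 (1238 left).
+365 (one year) → Aug 22, 1943 (873 left).
+366 (one year; includes Feb 29, 1944) → Aug 22, 1944 (507 left).
+365 (one year) → Aug 22, 1945 (142 left).
Aug has 31 days: +10 → Sep 1, 1945 (132 left).
Sep has 30 days: +30 → Oct 1, 1945 (102 left).
Oct has 31 days: +31 → Nov 1, 1945 (71 left).
Nov has 30 days: +30 → Dec 1, 1945 (41 left).
Dec has 31 days: +31 → Jan 1, 1946 (10 left).
+10 → Jan 11, 1946.

January 11, 1946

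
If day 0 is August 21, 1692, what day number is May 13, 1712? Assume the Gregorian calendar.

7204

Aug 21, 1692 → Aug 21, 1693: 365 days.
Aug 21, 1693 → Aug 21, 1694: 365 days.
Aug 21, 1694 → Aug 21, 1695: 365 days.
Aug 21, 1695 → Aug 21, 1696: 366 days (Feb 29, 1696 is in that span).
Aug 21, 1696 → Aug 21, 1697: 365 days.
Aug 21, 1697 → Aug 21, 1698: 365 days.
Aug 21, 1698 → Aug 21, 1699: 365 days.
Aug 21, 1699 → Aug 21, 1700: 365 days.
Aug 21, 1700 → Aug 21, 1701: 365 days.
Aug 21, 1701 → Aug 21, 1702: 365 days.
Aug 21, 1702 → Aug 21, 1703: 365 days.
Aug 21, 1703 → Aug 21, 1704: 366 days (Feb 29, 1704 is in that span).
Aug 21, 1704 → Aug 21, 1705: 365 days.
Aug 21, 1705 → Aug 21, 1706: 365 days.
Aug 21, 1706 → Aug 21, 1707: 365 days.
Aug 21, 1707 → Aug 21, 1708: 366 days (Feb 29, 1708 is in that span).
Aug 21, 1708 → Aug 21, 1709: 365 days.
Aug 21, 1709 → Aug 21, 1710: 365 days.
Aug 21, 1710 → Aug 21, 1711: 365 days.
Aug 21, 1711 → Sep 21, 1711: 31 days (August has 31).
Sep 21, 1711 → Oct 21, 1711: 30 days (September has 30).
Oct 21, 1711 → Nov 21, 1711: 31 days (October has 31).
Nov 21, 1711 → Dec 21, 1711: 30 days (November has 30).
Dec 21, 1711 → Jan 21, 1712: 31 days (December has 31).
Jan 21, 1712 → Feb 21, 1712: 31 days (January has 31).
Feb 21, 1712 → Mar 21, 1712: 29 days (February has 29).
Mar 21, 1712 → Apr 21, 1712: 31 days (March has 31).
Apr 21, 1712 → May 13, 1712: 22 days.
Total: 7204 days.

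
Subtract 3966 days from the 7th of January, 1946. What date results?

−365 (one year) → Jan 7, 1945 (3601 left).
−366 (one year; includes Feb 29, 1944) → Jan 7, 1944 (3235 left).
−365 (one year) → Jan 7, 1943 (2870 left).
−365 (one year) → Jan 7, 1942 (2505 left).
−365 (one year) → Jan 7, 1941 (2140 left).
−366 (one year; includes Feb 29, 1940) → Jan 7, 1940 (1774 left).
−365 (one year) → Jan 7, 1939 (1409 left).
−365 (one year) → Jan 7, 1938 (1044 left).
−365 (one year) → Jan 7, 1937 (679 left).
−366 (one year; includes Feb 29, 1936) → Jan 7, 1936 (313 left).
−7 → Dec 31, 1935 (end of Dec, 31 days; 306 left).
−31 → Nov 30, 1935 (end of Nov, 30 days; 275 left).
−30 → Oct 31, 1935 (end of Oct, 31 days; 245 left).
−31 → Sep 30, 1935 (end of Sep, 30 days; 214 left).
−30 → Aug 31, 1935 (end of Aug, 31 days; 184 left).
−31 → Jul 31, 1935 (end of Jul, 31 days; 153 left).
−31 → Jun 30, 1935 (end of Jun, 30 days; 122 left).
−30 → May 31, 1935 (end of May, 31 days; 92 left).
−31 → Apr 30, 1935 (end of Apr, 30 days; 61 left).
−30 → Mar 31, 1935 (end of Mar, 31 days; 31 left).
−31 → Feb 28, 1935 (end of Feb, 28 days; 0 left).

February 28, 1935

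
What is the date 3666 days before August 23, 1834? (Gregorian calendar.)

August 9, 1824

−365 (one year) → Aug 23, 1833 (3301 left).
−365 (one year) → Aug 23, 1832 (2936 left).
−366 (one year; includes Feb 29, 1832) → Aug 23, 1831 (2570 left).
−365 (one year) → Aug 23, 1830 (2205 left).
−365 (one year) → Aug 23, 1829 (1840 left).
−365 (one year) → Aug 23, 1828 (1475 left).
−366 (one year; includes Feb 29, 1828) → Aug 23, 1827 (1109 left).
−365 (one year) → Aug 23, 1826 (744 left).
−365 (one year) → Aug 23, 1825 (379 left).
−23 → Jul 31, 1825 (end of Jul, 31 days; 356 left).
−31 → Jun 30, 1825 (end of Jun, 30 days; 325 left).
−30 → May 31, 1825 (end of May, 31 days; 295 left).
−31 → Apr 30, 1825 (end of Apr, 30 days; 264 left).
−30 → Mar 31, 1825 (end of Mar, 31 days; 234 left).
−31 → Feb 28, 1825 (end of Feb, 28 days; 203 left).
−28 → Jan 31, 1825 (end of Jan, 31 days; 175 left).
−31 → Dec 31, 1824 (end of Dec, 31 days; 144 left).
−31 → Nov 30, 1824 (end of Nov, 30 days; 113 left).
−30 → Oct 31, 1824 (end of Oct, 31 days; 83 left).
−31 → Sep 30, 1824 (end of Sep, 30 days; 52 left).
−30 → Aug 31, 1824 (end of Aug, 31 days; 22 left).
−22 → Aug 9, 1824.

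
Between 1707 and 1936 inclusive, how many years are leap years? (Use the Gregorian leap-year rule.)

Multiples of 4 in [1707,1936]: 58.
Of those, multiples of 100: 2 (not leap unless ÷400).
Multiples of 400: 0.
Leap years = 58 − 2 + 0 = 56.

56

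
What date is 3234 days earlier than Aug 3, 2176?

−366 (one year; includes Feb 29, 2176) → Aug 3, 2175 (2868 left).
−365 (one year) → Aug 3, 2174 (2503 left).
−365 (one year) → Aug 3, 2173 (2138 left).
−365 (one year) → Aug 3, 2172 (1773 left).
−366 (one year; includes Feb 29, 2172) → Aug 3, 2171 (1407 left).
−365 (one year) → Aug 3, 2170 (1042 left).
−365 (one year) → Aug 3, 2169 (677 left).
−365 (one year) → Aug 3, 2168 (312 left).
−3 → Jul 31, 2168 (end of Jul, 31 days; 309 left).
−31 → Jun 30, 2168 (end of Jun, 30 days; 278 left).
−30 → May 31, 2168 (end of May, 31 days; 248 left).
−31 → Apr 30, 2168 (end of Apr, 30 days; 217 left).
−30 → Mar 31, 2168 (end of Mar, 31 days; 187 left).
−31 → Feb 29, 2168 (end of Feb, 29 days; 156 left).
−29 → Jan 31, 2168 (end of Jan, 31 days; 127 left).
−31 → Dec 31, 2167 (end of Dec, 31 days; 96 left).
−31 → Nov 30, 2167 (end of Nov, 30 days; 65 left).
−30 → Oct 31, 2167 (end of Oct, 31 days; 35 left).
−31 → Sep 30, 2167 (end of Sep, 30 days; 4 left).
−4 → Sep 26, 2167.

September 26, 2167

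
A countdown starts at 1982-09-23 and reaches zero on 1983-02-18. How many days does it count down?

148

Sep 23, 1982 → Oct 23, 1982: 30 days (September has 30).
Oct 23, 1982 → Nov 23, 1982: 31 days (October has 31).
Nov 23, 1982 → Dec 23, 1982: 30 days (November has 30).
Dec 23, 1982 → Jan 23, 1983: 31 days (December has 31).
Jan 23, 1983 → Feb 18, 1983: 26 days.
Total: 148 days.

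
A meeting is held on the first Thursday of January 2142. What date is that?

January 4, 2142

January 1, 2142 is a Monday.
The first Thursday is therefore January 4 (3 days later).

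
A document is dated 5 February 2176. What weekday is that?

Doomsday rule: the anchor day for the 2100s is Sunday. For year 76: 76÷12 = 6 r 4, and 4÷4 = 1, so 6+4+1 = 11.
Sunday + 11 ≡ Thursday — that's 2176's doomsday.
In February the doomsday date is Feb 29 (2176 is a leap year (divisible by 4)).
Feb 5 is 24 days before Feb 29; 24 mod 7 = 3, so Thursday − 3 = Monday.

Monday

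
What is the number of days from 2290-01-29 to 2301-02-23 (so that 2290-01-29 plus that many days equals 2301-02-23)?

4042

Jan 29, 2290 → Jan 29, 2291: 365 days.
Jan 29, 2291 → Jan 29, 2292: 365 days.
Jan 29, 2292 → Jan 29, 2293: 366 days (Feb 29, 2292 is in that span).
Jan 29, 2293 → Jan 29, 2294: 365 days.
Jan 29, 2294 → Jan 29, 2295: 365 days.
Jan 29, 2295 → Jan 29, 2296: 365 days.
Jan 29, 2296 → Jan 29, 2297: 366 days (Feb 29, 2296 is in that span).
Jan 29, 2297 → Jan 29, 2298: 365 days.
Jan 29, 2298 → Jan 29, 2299: 365 days.
Jan 29, 2299 → Jan 29, 2300: 365 days.
Jan 29, 2300 → Feb 28, 2300: 30 days (January has 31).
Feb 28, 2300 → Mar 28, 2300: 28 days (February has 28).
Mar 28, 2300 → Apr 28, 2300: 31 days (March has 31).
Apr 28, 2300 → May 28, 2300: 30 days (April has 30).
May 28, 2300 → Jun 28, 2300: 31 days (May has 31).
Jun 28, 2300 → Jul 28, 2300: 30 days (June has 30).
Jul 28, 2300 → Aug 28, 2300: 31 days (July has 31).
Aug 28, 2300 → Sep 28, 2300: 31 days (August has 31).
Sep 28, 2300 → Oct 28, 2300: 30 days (September has 30).
Oct 28, 2300 → Nov 28, 2300: 31 days (October has 31).
Nov 28, 2300 → Dec 28, 2300: 30 days (November has 30).
Dec 28, 2300 → Jan 28, 2301: 31 days (December has 31).
Jan 28, 2301 → Feb 23, 2301: 26 days.
Total: 4042 days.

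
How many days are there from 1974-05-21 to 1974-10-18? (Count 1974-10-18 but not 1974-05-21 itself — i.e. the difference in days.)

150

May 21, 1974 → Jun 21, 1974: 31 days (May has 31).
Jun 21, 1974 → Jul 21, 1974: 30 days (June has 30).
Jul 21, 1974 → Aug 21, 1974: 31 days (July has 31).
Aug 21, 1974 → Sep 21, 1974: 31 days (August has 31).
Sep 21, 1974 → Oct 18, 1974: 27 days.
Total: 150 days.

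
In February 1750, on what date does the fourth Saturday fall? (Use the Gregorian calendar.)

February 1, 1750 is a Sunday.
The first Saturday is therefore February 7 (6 days later).
The fourth Saturday is 7 + 3×7 = February 28.

February 28, 1750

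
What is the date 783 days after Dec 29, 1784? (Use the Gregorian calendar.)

+365 (one year) → Dec 29, 1785 (418 left).
+365 (one year) → Dec 29, 1786 (53 left).
Dec has 31 days: +3 → Jan 1, 1787 (50 left).
Jan has 31 days: +31 → Feb 1, 1787 (19 left).
+19 → Feb 20, 1787.

February 20, 1787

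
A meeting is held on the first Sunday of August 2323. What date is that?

August 5, 2323

August 1, 2323 is a Wednesday.
The first Sunday is therefore August 5 (4 days later).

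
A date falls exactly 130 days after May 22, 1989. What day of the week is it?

Friday

First find the weekday of May 22, 1989. Doomsday rule: the anchor day for the 1900s is Wednesday. For year 89: 89÷12 = 7 r 5, and 5÷4 = 1, so 7+5+1 = 13.
Wednesday + 13 ≡ Tuesday — that's 1989's doomsday.
In May the doomsday date is May 9.
May 22 is 13 days after May 9; 13 mod 7 = 6, so Tuesday + 6 = Monday.
130 mod 7 = 4, so 130 days after a Monday is Monday + 4 = Friday.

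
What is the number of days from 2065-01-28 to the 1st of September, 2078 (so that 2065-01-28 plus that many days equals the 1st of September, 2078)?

Jan 28, 2065 → Jan 28, 2066: 365 days.
Jan 28, 2066 → Jan 28, 2067: 365 days.
Jan 28, 2067 → Jan 28, 2068: 365 days.
Jan 28, 2068 → Jan 28, 2069: 366 days (Feb 29, 2068 is in that span).
Jan 28, 2069 → Jan 28, 2070: 365 days.
Jan 28, 2070 → Jan 28, 2071: 365 days.
Jan 28, 2071 → Jan 28, 2072: 365 days.
Jan 28, 2072 → Jan 28, 2073: 366 days (Feb 29, 2072 is in that span).
Jan 28, 2073 → Jan 28, 2074: 365 days.
Jan 28, 2074 → Jan 28, 2075: 365 days.
Jan 28, 2075 → Jan 28, 2076: 365 days.
Jan 28, 2076 → Jan 28, 2077: 366 days (Feb 29, 2076 is in that span).
Jan 28, 2077 → Jan 28, 2078: 365 days.
Jan 28, 2078 → Feb 28, 2078: 31 days (January has 31).
Feb 28, 2078 → Mar 28, 2078: 28 days (February has 28).
Mar 28, 2078 → Apr 28, 2078: 31 days (March has 31).
Apr 28, 2078 → May 28, 2078: 30 days (April has 30).
May 28, 2078 → Jun 28, 2078: 31 days (May has 31).
Jun 28, 2078 → Jul 28, 2078: 30 days (June has 30).
Jul 28, 2078 → Aug 28, 2078: 31 days (July has 31).
Aug 28, 2078 → Sep 1, 2078: 4 days.
Total: 4964 days.

4964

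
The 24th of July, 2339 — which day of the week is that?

Monday

Doomsday rule: the anchor day for the 2300s is Wednesday. For year 39: 39÷12 = 3 r 3, and 3÷4 = 0, so 3+3+0 = 6.
Wednesday + 6 ≡ Tuesday — that's 2339's doomsday.
In July the doomsday date is Jul 11.
Jul 24 is 13 days after Jul 11; 13 mod 7 = 6, so Tuesday + 6 = Monday.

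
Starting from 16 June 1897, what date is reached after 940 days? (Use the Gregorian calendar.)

January 12, 1900

+365 (one year) → Jun 16, 1898 (575 left).
+365 (one year) → Jun 16, 1899 (210 left).
Jun has 30 days: +15 → Jul 1, 1899 (195 left).
Jul has 31 days: +31 → Aug 1, 1899 (164 left).
Aug has 31 days: +31 → Sep 1, 1899 (133 left).
Sep has 30 days: +30 → Oct 1, 1899 (103 left).
Oct has 31 days: +31 → Nov 1, 1899 (72 left).
Nov has 30 days: +30 → Dec 1, 1899 (42 left).
Dec has 31 days: +31 → Jan 1, 1900 (11 left).
+11 → Jan 12, 1900.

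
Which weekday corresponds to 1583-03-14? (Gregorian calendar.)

Doomsday rule: the anchor day for the 1500s is Wednesday. For year 83: 83÷12 = 6 r 11, and 11÷4 = 2, so 6+11+2 = 19.
Wednesday + 19 ≡ Monday — that's 1583's doomsday.
In March the doomsday date is Mar 14.
Mar 14 is the doomsday itself: Monday.

Monday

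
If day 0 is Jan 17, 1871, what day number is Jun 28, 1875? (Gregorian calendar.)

1623

Jan 17, 1871 → Jan 17, 1872: 365 days.
Jan 17, 1872 → Jan 17, 1873: 366 days (Feb 29, 1872 is in that span).
Jan 17, 1873 → Jan 17, 1874: 365 days.
Jan 17, 1874 → Jan 17, 1875: 365 days.
Jan 17, 1875 → Feb 17, 1875: 31 days (January has 31).
Feb 17, 1875 → Mar 17, 1875: 28 days (February has 28).
Mar 17, 1875 → Apr 17, 1875: 31 days (March has 31).
Apr 17, 1875 → May 17, 1875: 30 days (April has 30).
May 17, 1875 → Jun 17, 1875: 31 days (May has 31).
Jun 17, 1875 → Jun 28, 1875: 11 days.
Total: 1623 days.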